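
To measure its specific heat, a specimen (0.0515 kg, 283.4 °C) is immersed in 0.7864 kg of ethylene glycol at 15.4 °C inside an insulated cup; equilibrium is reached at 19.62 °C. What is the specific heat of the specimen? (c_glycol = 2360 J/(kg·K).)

c ≈ 577 J/(kg·K)

Setting the total heat transfer to zero:
0.0515×c×(19.62 − 283.4) + 0.7864×2360×(19.62 − 15.4) = 0
-13.58 c = -7831.9
c = -7831.9/-13.58 ≈ 576.5 J/(kg·K)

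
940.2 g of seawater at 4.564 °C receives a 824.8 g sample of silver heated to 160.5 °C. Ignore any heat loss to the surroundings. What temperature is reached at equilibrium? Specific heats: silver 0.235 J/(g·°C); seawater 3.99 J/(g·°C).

Heat lost by the silver equals heat gained by the seawater:
824.8×0.235×(160.5 − T) = 940.2×3.99×(T − 4.564)
193.83(160.5 − T) = 3751.4(T − 4.564)
3945.2 T = 48231  ⇒  T ≈ 12.23 °C

T_f ≈ 12.2 °C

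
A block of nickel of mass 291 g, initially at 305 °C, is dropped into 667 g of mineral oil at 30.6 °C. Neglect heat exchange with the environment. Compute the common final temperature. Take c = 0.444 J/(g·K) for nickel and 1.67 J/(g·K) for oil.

T_f = Σ m_i c_i T_i / Σ m_i c_i:
T_f = (129.2×305 + 1113.9×30.6) / (129.2 + 1113.9)
    = 73492 / 1243.1 ≈ 59.12 °C

T_f ≈ 59.1 °C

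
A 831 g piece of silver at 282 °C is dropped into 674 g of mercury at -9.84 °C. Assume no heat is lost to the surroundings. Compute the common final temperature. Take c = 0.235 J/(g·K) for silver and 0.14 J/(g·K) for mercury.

T_f ≈ 186.9 °C

Conservation of energy gives ΣQ = 0:
831*0.235*(T − 282) + 674*0.14*(T − (-9.84)) = 0
(195.28 + 94.36) T = 195.28*282 + 94.36*(-9.84)
T = 54142 / 289.64 = 187 °C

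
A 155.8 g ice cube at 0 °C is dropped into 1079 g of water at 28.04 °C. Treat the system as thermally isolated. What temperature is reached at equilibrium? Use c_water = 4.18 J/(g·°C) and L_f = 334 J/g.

Taking heat into each body as positive, Σ m c ΔT = 0:
latent heat to melt: 155.8·334 = 52037
  warm the meltwater: 651.24 T
  water: 4510.2(T − 28.04)
5161.5 T = 126467 − 52037 = 74429
T ≈ 14.42 °C. Since T > 0 °C, the all-ice-melts assumption holds.

T_f ≈ 14.4 °C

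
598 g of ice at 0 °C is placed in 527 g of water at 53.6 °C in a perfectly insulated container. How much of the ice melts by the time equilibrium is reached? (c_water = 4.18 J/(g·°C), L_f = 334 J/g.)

m_melted ≈ 354 g

Cooling the water to 0 °C releases 527×4.18×53.6 = 118073 J.
Fully melting the ice requires m_ice L_f = 598×334 = 199732 J.
118073 J < 199732 J, so only part of the ice melts and the system sits at 0 °C.
Mass melted = 118073/334 ≈ 353.5 g.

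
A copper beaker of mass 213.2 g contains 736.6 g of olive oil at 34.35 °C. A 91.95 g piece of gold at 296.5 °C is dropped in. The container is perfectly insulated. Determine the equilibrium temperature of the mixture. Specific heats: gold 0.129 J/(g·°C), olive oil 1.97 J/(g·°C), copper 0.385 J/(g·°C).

T_f ≈ 36.4 °C

T_f is the heat-capacity-weighted average of the initial temperatures:
T_f = (11.86×296.5 + 1451.1×34.35 + 82.08×34.35) / (11.86 + 1451.1 + 82.08)
    = 56182 / 1545 ≈ 36.36 °C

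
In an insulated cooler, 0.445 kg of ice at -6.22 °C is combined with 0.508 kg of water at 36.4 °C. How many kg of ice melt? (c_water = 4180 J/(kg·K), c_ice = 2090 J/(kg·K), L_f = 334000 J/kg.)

m_melted ≈ 0.214 kg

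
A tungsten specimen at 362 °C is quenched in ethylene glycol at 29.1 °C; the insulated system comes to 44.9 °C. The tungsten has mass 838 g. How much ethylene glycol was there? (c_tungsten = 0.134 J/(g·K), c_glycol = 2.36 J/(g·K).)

|Q_tungsten| = |Q_glycol|:
838·0.134·(362 − 44.9) = m·2.36·(44.9 − 29.1)
37.29 m = 35608  ⇒  m ≈ 954.9 g

m ≈ 955 g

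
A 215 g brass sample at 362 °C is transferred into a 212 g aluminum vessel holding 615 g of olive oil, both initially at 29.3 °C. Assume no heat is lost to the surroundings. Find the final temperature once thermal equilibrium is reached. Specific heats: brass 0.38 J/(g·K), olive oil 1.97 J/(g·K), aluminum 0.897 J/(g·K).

T_f ≈ 47.6 °C

Conservation of energy gives ΣQ = 0:
215·0.38·(T − 362) + 615·1.97·(T − 29.3) + 212·0.897·(T − 29.3) = 0
81.7(T − 362) + 1211.5(T − 29.3) + 190.16(T − 29.3) = 0
(81.7 + 1211.5 + 190.16) T = 81.7·362 + 1211.5·29.3 + 190.16·29.3
T = 70646 / 1483.4 = 47.6 °C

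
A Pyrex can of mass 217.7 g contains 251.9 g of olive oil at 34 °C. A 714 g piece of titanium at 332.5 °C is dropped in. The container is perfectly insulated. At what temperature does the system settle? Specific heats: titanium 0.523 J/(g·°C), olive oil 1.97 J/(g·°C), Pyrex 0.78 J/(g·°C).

T_f = Σ m_i c_i T_i / Σ m_i c_i:
T_f = (373.42×332.5 + 496.24×34 + 169.81×34) / (373.42 + 496.24 + 169.81)
    = 146808 / 1039.5 ≈ 141.23 °C

T_f ≈ 141.2 °C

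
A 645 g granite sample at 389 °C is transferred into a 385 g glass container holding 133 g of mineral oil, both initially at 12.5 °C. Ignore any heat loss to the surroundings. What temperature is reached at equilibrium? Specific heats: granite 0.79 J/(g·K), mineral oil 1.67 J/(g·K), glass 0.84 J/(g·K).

Heat gained plus heat lost sum to zero:
645×0.79×(T − 389) + 133×1.67×(T − 12.5) + 385×0.84×(T − 12.5) = 0
(509.55 + 222.11 + 323.4) T = 509.55×389 + 222.11×12.5 + 323.4×12.5
T = 205034/1055.1 ≈ 194.33 °C

T_f ≈ 194.3 °C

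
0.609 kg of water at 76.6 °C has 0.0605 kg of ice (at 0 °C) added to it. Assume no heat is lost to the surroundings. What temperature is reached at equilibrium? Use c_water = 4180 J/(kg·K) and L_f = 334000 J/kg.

Sum of m c ΔT and latent-heat terms is zero:
melt ice: 0.0605·334000 = 20207; warm the meltwater: 252.89 T; water: 2545.6(T − 76.6)
2798.5 T = 194994 − 20207 = 174787
T ≈ 62.46 °C (positive, so assuming full melt was valid).

T_f ≈ 62.5 °C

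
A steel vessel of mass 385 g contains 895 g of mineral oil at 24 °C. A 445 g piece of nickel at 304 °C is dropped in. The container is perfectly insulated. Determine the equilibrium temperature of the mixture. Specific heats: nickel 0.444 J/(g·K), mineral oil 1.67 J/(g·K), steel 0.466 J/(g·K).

Taking heat into each body as positive, Σ m c ΔT = 0:
445×0.444×(T − 304) + 895×1.67×(T − 24) + 385×0.466×(T − 24) = 0
197.58(T − 304) + 1494.6(T − 24) + 179.41(T − 24) = 0
1871.6 T = 100242
T = 100242/1871.6 ≈ 53.56 °C

T_f ≈ 53.6 °C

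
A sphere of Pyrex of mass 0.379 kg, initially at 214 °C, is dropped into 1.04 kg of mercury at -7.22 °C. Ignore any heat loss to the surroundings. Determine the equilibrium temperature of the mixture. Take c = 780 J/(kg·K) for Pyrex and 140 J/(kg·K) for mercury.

T_f ≈ 141.0 °C

Conservation of energy gives ΣQ = 0:
0.379×780×(T − 214) + 1.04×140×(T − (-7.22)) = 0
441.22 T = 62211
T = 62211/441.22 ≈ 141.00 °C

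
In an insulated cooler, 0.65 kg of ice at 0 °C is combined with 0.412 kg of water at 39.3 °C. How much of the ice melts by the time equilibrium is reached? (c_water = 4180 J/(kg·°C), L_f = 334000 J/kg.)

Cooling the water to 0 °C releases 0.412×4180×39.3 = 67681 J.
To melt every bit of ice: 0.65×334000 = 217100 J.
Since 67681 < 217100 J, not all the ice melts; equilibrium is at 0 °C.
m_melt = 67681 / L_f = 0.2026 kg.

m_melted ≈ 0.203 kg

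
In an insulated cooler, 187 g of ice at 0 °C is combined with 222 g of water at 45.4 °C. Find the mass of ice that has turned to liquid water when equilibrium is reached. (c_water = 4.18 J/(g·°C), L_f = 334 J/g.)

m_melted ≈ 126 g

Cooling the water to 0 °C releases 222·4.18·45.4 = 42129 J.
To melt every bit of ice: 187·334 = 62458 J.
That's not enough to melt it all — equilibrium is at 0 °C with ice remaining.
Mass melted = 42129/334 ≈ 126.1 g.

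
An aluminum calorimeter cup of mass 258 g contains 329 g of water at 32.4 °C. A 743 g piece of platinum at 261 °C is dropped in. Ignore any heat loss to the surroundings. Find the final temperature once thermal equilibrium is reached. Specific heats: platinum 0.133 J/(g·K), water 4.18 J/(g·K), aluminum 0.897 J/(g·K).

T_f ≈ 45.6 °C

Let T be the final temperature. ΣQ_i = 0:
743*0.133*(T − 261) + 329*4.18*(T − 32.4) + 258*0.897*(T − 32.4) = 0
(98.82 + 1375.2 + 231.43) T = 98.82*261 + 1375.2*32.4 + 231.43*32.4
T = 77847/1705.5 ≈ 45.65 °C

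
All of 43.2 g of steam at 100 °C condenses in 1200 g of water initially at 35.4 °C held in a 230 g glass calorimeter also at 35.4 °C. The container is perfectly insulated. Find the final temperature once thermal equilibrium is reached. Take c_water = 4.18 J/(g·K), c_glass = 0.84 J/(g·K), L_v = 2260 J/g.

Energy balance with sensible and latent terms:
condense steam: −43.2·2260 = −97632; condensate cools 100→T: 43.2·4.18·(T − 100) = 180.58(T − 100); water warms: 1200·4.18·(T − 35.4) = 5016(T − 35.4); glass cup: 230·0.84·(T − 35.4) = 193.2(T − 35.4)
5389.8 T = 97632 + 18058 + 184406 = 300095
T ≈ 55.68 °C (< 100 °C, so full condensation is consistent).

T_f ≈ 55.7 °C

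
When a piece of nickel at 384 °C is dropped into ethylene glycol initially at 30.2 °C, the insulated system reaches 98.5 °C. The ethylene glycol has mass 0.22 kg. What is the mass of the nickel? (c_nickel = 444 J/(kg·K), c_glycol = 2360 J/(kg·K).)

m ≈ 0.28 kg

|Q_nickel| = |Q_glycol|:
m·444·(384 − 98.5) = 0.22·2360·(98.5 − 30.2)
126762 m = 35461  ⇒  m ≈ 0.2797 kg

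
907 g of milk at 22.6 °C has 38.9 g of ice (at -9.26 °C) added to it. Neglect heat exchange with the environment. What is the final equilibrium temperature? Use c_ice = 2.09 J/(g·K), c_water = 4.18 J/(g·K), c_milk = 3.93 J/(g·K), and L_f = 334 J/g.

Energy conservation, ΣQ = 0:
warm ice to 0 °C: 38.9×2.09×(0 − (-9.26)) = 752.85; fusion: m_ice L_f = 38.9×334 = 12993; meltwater 0→T: 38.9×4.18×T = 162.6 T; milk cools: 907×3.93×(T − 22.6) = 3564.5(T − 22.6)
3727.1 T = 80558 − 13745 = 66812
T ≈ 17.93 °C (positive, so assuming full melt was valid).

T_f ≈ 17.9 °C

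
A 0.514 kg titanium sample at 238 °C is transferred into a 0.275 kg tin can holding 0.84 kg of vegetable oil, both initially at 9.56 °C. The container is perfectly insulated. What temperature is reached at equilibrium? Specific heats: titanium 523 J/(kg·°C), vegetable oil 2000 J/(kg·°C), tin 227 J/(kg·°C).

T_f ≈ 40.1 °C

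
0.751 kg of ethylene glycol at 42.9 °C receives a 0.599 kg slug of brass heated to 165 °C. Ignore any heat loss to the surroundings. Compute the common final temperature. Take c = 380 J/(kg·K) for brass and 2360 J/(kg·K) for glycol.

T_f ≈ 56.8 °C

|Q_brass| = |Q_glycol|:
0.599*380*(165 − T) = 0.751*2360*(T − 42.9)
227.62(165 − T) = 1772.4(T − 42.9)
2000 T = 113592  ⇒  T ≈ 56.80 °C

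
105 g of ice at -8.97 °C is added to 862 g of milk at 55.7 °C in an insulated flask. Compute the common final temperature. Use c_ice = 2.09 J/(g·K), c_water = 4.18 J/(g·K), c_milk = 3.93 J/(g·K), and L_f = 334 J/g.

T_f ≈ 39.6 °C

Let T be the final temperature. ΣQ_i = 0:
warm ice to 0 °C: 105×2.09×(0 − (-8.97)) = 1968.5
  fusion: m_ice L_f = 105×334 = 35070
  warm the meltwater: 438.9 T
  milk: 3387.7(T − 55.7)
3826.6 T = 188693 − 37038 = 151654
T ≈ 39.63 °C (positive, so assuming full melt was valid).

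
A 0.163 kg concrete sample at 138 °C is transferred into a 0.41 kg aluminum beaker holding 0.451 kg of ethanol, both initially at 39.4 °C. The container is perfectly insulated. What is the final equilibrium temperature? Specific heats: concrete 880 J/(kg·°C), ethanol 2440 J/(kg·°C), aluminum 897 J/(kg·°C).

T_f is the heat-capacity-weighted average of the initial temperatures:
T_f = (143.44*138 + 1100.4*39.4 + 367.77*39.4) / (143.44 + 1100.4 + 367.77)
    = 77642 / 1611.7 ≈ 48.18 °C

T_f ≈ 48.2 °C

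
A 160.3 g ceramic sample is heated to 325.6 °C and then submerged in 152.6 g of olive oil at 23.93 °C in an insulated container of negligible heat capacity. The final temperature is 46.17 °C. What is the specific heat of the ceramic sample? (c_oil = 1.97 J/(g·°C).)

c ≈ 0.149 J/(g·°C)

Heat lost by the ceramic sample = heat gained by the oil:
160.3×c×(325.6 − 46.17) = 152.6×1.97×(46.17 − 23.93)
44793 c = 6685.8  ⇒  c ≈ 0.1493 J/(g·°C)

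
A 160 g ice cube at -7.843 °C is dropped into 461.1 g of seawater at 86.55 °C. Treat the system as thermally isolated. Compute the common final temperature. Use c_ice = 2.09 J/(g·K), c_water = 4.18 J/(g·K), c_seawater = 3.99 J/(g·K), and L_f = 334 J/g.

T_f ≈ 41.1 °C

Sum of m c ΔT and latent-heat terms is zero:
ice -7.843→0 °C: 160·2.09·7.843 = 2622.7
  latent heat to melt: 160·334 = 53440
  meltwater 0→T: 160·4.18·T = 668.8 T
  seawater: 1839.8(T − 86.55)
2508.6 T = 159234 − 56063 = 103171
T ≈ 41.13 °C (positive, so assuming full melt was valid).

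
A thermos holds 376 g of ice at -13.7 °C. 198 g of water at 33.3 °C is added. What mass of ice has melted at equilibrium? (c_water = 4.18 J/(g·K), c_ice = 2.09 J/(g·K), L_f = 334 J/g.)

Cooling the water to 0 °C releases 198·4.18·33.3 = 27560 J.
Of that, 376·2.09·13.7 = 10766 J goes to bring the ice to 0 °C, leaving 16794 J.
Fully melting the ice requires m_ice L_f = 376·334 = 125584 J.
Since 16794 < 125584 J, not all the ice melts; equilibrium is at 0 °C.
Mass melted = 16794/334 ≈ 50.28 g.

m_melted ≈ 50.3 g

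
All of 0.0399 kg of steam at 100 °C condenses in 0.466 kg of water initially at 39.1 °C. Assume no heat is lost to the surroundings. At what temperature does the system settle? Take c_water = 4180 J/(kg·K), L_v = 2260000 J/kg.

T_f ≈ 86.5 °C

Energy conservation, ΣQ = 0:
condense steam: −0.0399·2260000 = −90174; condensed water 100 °C→T: 166.78(T − 100); water warms: 0.466·4180·(T − 39.1) = 1947.9(T − 39.1)
2114.7 T = 90174 + 16678 + 76162 = 183014
T ≈ 86.55 °C — below 100 °C, confirming all the steam condensed.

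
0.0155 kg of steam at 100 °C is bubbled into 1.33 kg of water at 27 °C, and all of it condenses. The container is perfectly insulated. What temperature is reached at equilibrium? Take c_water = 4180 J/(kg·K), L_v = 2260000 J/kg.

Setting the total heat transfer to zero:
condense steam: −0.0155·2260000 = −35030
  condensate cools 100→T: 0.0155·4180·(T − 100) = 64.79(T − 100)
  original water: 5559.4(T − 27)
5624.2 T = 35030 + 6479 + 150104 = 191613
T ≈ 34.07 °C — below 100 °C, confirming all the steam condensed.

T_f ≈ 34.1 °C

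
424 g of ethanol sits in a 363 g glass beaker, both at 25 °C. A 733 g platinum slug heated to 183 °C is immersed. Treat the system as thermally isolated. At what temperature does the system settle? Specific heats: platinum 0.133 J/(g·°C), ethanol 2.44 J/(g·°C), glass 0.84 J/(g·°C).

T_f ≈ 35.7 °C

Taking heat into each body as positive, Σ m c ΔT = 0:
733×0.133×(T − 183) + 424×2.44×(T − 25) + 363×0.84×(T − 25) = 0
97.49(T − 183) + 1034.6(T − 25) + 304.92(T − 25) = 0
1437 T = 51327
T ≈ 35.72 °C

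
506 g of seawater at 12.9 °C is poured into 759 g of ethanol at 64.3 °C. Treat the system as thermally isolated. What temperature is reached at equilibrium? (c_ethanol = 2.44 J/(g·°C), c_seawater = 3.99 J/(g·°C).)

T_f ≈ 37.5 °C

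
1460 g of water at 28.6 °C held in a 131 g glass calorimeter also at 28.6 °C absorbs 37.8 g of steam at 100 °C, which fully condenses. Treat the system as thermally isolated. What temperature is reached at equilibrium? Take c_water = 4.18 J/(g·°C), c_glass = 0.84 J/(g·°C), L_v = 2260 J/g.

T_f ≈ 43.8 °C

Energy balance with sensible and latent terms:
steam→water at 100 °C releases m L_v = 37.8·2260 = 85428; condensate cools 100→T: 37.8·4.18·(T − 100) = 158(T − 100); water warms: 1460·4.18·(T − 28.6) = 6102.8(T − 28.6); glass cup: 131·0.84·(T − 28.6) = 110.04(T − 28.6)
6370.8 T = 85428 + 15800 + 177687 = 278916
T ≈ 43.78 °C, under the boiling point, so the assumption holds.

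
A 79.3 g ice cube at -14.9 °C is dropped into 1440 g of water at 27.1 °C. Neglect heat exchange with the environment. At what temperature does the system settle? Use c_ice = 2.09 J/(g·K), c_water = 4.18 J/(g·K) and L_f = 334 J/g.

Net heat exchanged in the isolated system is zero:
warm ice to 0 °C: 79.3·2.09·(0 − (-14.9)) = 2469.5
  latent heat to melt: 79.3·334 = 26486
  warm the meltwater: 331.47 T
  water: 6019.2(T − 27.1)
6350.7 T = 163120 − 28956 = 134165
T ≈ 21.13 °C (positive, so assuming full melt was valid).

T_f ≈ 21.1 °C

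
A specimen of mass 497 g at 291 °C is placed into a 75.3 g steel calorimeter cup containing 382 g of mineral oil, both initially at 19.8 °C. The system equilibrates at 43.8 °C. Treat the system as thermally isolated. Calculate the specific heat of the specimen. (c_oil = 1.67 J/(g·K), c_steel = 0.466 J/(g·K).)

c ≈ 0.131 J/(g·K)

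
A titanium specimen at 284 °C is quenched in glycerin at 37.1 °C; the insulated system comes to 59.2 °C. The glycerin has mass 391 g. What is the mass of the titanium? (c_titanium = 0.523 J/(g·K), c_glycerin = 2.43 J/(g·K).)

m ≈ 179 g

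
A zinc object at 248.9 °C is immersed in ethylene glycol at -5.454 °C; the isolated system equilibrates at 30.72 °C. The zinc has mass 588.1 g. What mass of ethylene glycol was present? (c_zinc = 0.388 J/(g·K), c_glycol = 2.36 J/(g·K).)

|Q_zinc| = |Q_glycol|:
588.1·0.388·(248.9 − 30.72) = m·2.36·(30.72 − (-5.454))
85.37 m = 49785  ⇒  m ≈ 583.2 g

m ≈ 583 g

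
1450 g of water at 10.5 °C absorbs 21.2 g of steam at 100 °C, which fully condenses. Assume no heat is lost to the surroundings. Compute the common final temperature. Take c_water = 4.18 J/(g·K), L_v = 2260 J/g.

T_f ≈ 19.6 °C

Conservation of energy gives ΣQ = 0:
condense steam: −21.2·2260 = −47912; condensate cools 100→T: 21.2·4.18·(T − 100) = 88.62(T − 100); water warms: 1450·4.18·(T − 10.5) = 6061(T − 10.5)
6149.6 T = 47912 + 8861.6 + 63640 = 120414
T ≈ 19.58 °C, under the boiling point, so the assumption holds.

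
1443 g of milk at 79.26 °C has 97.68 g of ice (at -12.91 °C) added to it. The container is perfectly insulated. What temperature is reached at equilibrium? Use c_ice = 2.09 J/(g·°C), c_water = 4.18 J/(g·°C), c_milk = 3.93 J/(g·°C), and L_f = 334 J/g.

Energy conservation, ΣQ = 0:
ice -12.91→0 °C: 97.68×2.09×12.91 = 2635.6
  melt ice: 97.68×334 = 32625
  warm the meltwater: 408.3 T
  milk: 5671(T − 79.26)
6079.3 T = 449483 − 35261 = 414222
T ≈ 68.14 °C — above 0 °C, consistent with complete melting.

T_f ≈ 68.1 °C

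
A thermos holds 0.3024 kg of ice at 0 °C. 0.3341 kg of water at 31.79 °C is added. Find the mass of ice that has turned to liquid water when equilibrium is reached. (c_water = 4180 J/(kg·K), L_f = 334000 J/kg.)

m_melted ≈ 0.133 kg

Cooling the water to 0 °C releases 0.3341·4180·31.79 = 44396 J.
Fully melting the ice requires m_ice L_f = 0.3024·334000 = 101002 J.
Since 44396 < 101002 J, not all the ice melts; equilibrium is at 0 °C.
m_melted·334000 = 44396  ⇒  m_melted ≈ 0.1329 kg.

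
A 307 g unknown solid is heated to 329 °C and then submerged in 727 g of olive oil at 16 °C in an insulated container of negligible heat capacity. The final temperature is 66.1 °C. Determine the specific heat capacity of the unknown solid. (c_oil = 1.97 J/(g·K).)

c ≈ 0.889 J/(g·K)

Let T be the final temperature. ΣQ_i = 0:
307×c×(66.1 − 329) + 727×1.97×(66.1 − 16) = 0
-80710 c = -71753
c = -71753/-80710 ≈ 0.889 J/(g·K)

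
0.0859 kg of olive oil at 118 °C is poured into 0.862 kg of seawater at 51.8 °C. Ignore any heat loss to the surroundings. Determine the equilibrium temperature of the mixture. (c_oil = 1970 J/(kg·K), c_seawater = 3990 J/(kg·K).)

T_f ≈ 54.9 °C

Let T be the final temperature. ΣQ_i = 0:
0.0859×1970×(T − 118) + 0.862×3990×(T − 51.8) = 0
3608.6 T = 198128
T ≈ 54.90 °C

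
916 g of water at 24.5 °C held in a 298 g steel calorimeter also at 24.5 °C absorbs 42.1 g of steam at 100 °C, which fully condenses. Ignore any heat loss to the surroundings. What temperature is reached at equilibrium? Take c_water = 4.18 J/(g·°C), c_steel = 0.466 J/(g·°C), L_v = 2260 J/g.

T_f ≈ 50.7 °C

Energy balance with sensible and latent terms:
steam→water at 100 °C releases m L_v = 42.1·2260 = 95146; condensate cools 100→T: 42.1·4.18·(T − 100) = 175.98(T − 100); original water: 3828.9(T − 24.5); steel cup: 298·0.466·(T − 24.5) = 138.87(T − 24.5)
4143.7 T = 95146 + 17598 + 97210 = 209954
T ≈ 50.67 °C (< 100 °C, so full condensation is consistent).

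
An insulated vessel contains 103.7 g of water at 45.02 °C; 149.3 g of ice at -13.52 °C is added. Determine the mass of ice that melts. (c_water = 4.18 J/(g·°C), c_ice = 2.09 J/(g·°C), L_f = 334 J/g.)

Heat available from the water dropping to 0 °C: 103.7·4.18·45.02 = 19515 J.
Warming the ice to 0 °C takes 149.3·2.09·13.52 = 4218.7 J, leaving 15296 J for melting.
Fully melting the ice requires m_ice L_f = 149.3·334 = 49866 J.
15296 J < 49866 J, so only part of the ice melts and the system sits at 0 °C.
m_melt = 15296 / L_f = 45.8 g.

m_melted ≈ 45.8 g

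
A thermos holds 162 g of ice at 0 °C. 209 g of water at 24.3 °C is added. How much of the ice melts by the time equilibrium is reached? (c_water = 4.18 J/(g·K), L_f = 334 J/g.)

Heat available from the water dropping to 0 °C: 209×4.18×24.3 = 21229 J.
Melting all 162 g of ice would need 162×334 = 54108 J.
That's not enough to melt it all — equilibrium is at 0 °C with ice remaining.
m_melt = 21229 / L_f = 63.56 g.

m_melted ≈ 63.6 g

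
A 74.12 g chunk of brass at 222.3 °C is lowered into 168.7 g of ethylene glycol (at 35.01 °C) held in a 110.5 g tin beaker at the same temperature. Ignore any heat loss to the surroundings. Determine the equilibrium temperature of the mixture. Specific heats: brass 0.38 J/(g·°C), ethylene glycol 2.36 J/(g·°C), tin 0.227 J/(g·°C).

T_f ≈ 46.7 °C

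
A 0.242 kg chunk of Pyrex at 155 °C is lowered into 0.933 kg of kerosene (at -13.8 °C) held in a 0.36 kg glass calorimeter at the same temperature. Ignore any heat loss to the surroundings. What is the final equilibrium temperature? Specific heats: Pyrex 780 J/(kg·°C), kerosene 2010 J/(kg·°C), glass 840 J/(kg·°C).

Conservation of energy gives ΣQ = 0:
0.242*780*(T − 155) + 0.933*2010*(T − (-13.8)) + 0.36*840*(T − (-13.8)) = 0
2366.5 T = -794.87
T = -794.87/2366.5 ≈ -0.34 °C

T_f ≈ -0.3 °C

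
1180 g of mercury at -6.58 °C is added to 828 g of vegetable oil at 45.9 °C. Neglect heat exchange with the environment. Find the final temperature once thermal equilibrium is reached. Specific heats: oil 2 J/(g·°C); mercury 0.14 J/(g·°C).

Setting the total heat transfer to zero:
828*2*(T − 45.9) + 1180*0.14*(T − (-6.58)) = 0
(1656 + 165.2) T = 1656*45.9 + 165.2*(-6.58)
T ≈ 41.14 °C

T_f ≈ 41.1 °C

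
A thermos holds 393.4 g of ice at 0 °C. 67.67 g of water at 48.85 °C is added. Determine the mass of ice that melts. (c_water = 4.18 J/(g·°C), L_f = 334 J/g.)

Water can give up m c ΔT = 67.67·4.18·48.85 = 13818 J before reaching 0 °C.
To melt every bit of ice: 393.4·334 = 131396 J.
That's not enough to melt it all — equilibrium is at 0 °C with ice remaining.
Mass melted = 13818/334 ≈ 41.37 g.

m_melted ≈ 41.4 g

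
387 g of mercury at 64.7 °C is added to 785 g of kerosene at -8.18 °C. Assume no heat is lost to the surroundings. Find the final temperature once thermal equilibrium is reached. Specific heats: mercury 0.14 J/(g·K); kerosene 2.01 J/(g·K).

Let T be the final temperature. ΣQ_i = 0:
387·0.14·(T − 64.7) + 785·2.01·(T − (-8.18)) = 0
(54.18 + 1577.8) T = 54.18·64.7 + 1577.8·(-8.18)
T ≈ -5.76 °C

T_f ≈ -5.8 °C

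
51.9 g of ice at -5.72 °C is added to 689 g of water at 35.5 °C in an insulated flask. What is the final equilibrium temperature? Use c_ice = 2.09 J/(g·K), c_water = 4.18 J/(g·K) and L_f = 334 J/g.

Net heat exchanged in the isolated system is zero:
ice -5.72→0 °C: 51.9·2.09·5.72 = 620.45
  fusion: m_ice L_f = 51.9·334 = 17335
  meltwater 0→T: 51.9·4.18·T = 216.94 T
  water cools: 689·4.18·(T − 35.5) = 2880(T − 35.5)
3097 T = 102241 − 17955 = 84286
T ≈ 27.22 °C. Since T > 0 °C, the all-ice-melts assumption holds.

T_f ≈ 27.2 °C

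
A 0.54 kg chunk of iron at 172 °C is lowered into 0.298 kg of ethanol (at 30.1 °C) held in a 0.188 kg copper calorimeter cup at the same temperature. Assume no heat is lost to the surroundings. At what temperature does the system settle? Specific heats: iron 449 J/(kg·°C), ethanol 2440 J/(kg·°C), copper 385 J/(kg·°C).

Energy conservation, ΣQ = 0:
0.54×449×(T − 172) + 0.298×2440×(T − 30.1) + 0.188×385×(T − 30.1) = 0
242.46(T − 172) + 727.12(T − 30.1) + 72.38(T − 30.1) = 0
1042 T = 65768
T = 65768 / 1042 = 63.1 °C

T_f ≈ 63.1 °C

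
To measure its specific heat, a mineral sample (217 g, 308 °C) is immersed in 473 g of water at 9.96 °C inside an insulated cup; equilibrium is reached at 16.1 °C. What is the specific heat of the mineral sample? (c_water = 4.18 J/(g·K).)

m_s c (T_s − T_f) = m_water c_water (T_f − T_0):
217×c×(308 − 16.1) = 473×4.18×(16.1 − 9.96)
63342 c = 12140  ⇒  c ≈ 0.1917 J/(g·K)

c ≈ 0.192 J/(g·K)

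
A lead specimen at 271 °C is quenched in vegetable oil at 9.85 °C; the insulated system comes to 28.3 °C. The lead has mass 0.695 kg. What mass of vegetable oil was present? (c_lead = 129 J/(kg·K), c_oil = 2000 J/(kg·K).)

Setting the total heat transfer to zero:
0.695×129×(28.3 − 271) + m×2000×(28.3 − 9.85) = 0
36900 m = 21759
m = 21759/36900 ≈ 0.5897 kg

m ≈ 0.59 kg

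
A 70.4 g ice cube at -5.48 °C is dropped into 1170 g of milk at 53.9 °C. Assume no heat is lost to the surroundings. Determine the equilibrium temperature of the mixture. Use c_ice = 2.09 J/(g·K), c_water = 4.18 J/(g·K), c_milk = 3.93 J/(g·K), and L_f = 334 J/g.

T_f ≈ 45.7 °C

Energy balance with sensible and latent terms:
ice -5.48→0 °C: 70.4·2.09·5.48 = 806.31; latent heat to melt: 70.4·334 = 23514; warm the meltwater: 294.27 T; milk: 4598.1(T − 53.9)
4892.4 T = 247838 − 24320 = 223518
T ≈ 45.69 °C (positive, so assuming full melt was valid).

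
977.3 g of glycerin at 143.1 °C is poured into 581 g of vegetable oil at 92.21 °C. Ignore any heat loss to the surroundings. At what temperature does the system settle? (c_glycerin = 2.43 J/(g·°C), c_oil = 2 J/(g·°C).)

Conservation of energy gives ΣQ = 0:
977.3·2.43·(T − 143.1) + 581·2·(T − 92.21) = 0
(2374.8 + 1162) T = 2374.8·143.1 + 1162·92.21
T = 446987/3536.8 ≈ 126.38 °C

T_f ≈ 126.4 °C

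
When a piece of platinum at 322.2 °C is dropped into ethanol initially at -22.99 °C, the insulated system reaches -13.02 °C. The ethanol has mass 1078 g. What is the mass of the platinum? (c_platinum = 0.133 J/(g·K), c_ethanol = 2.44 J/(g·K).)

m ≈ 588 g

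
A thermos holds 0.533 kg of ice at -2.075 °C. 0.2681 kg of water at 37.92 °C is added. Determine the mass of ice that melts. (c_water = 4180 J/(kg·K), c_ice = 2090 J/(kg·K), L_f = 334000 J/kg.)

m_melted ≈ 0.12 kg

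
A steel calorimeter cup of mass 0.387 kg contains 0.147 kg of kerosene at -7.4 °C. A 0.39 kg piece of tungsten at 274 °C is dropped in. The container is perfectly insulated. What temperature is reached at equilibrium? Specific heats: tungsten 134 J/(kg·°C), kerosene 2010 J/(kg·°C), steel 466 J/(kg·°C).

T_f ≈ 20.4 °C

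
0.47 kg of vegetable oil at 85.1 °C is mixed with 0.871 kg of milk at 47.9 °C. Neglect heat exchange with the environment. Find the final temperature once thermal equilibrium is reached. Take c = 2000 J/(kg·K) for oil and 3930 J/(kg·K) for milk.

T_f ≈ 55.9 °C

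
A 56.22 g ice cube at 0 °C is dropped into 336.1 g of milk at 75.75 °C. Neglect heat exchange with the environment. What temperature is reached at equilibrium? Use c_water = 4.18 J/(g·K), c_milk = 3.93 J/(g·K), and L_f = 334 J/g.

T_f ≈ 52.2 °C

Heat gained plus heat lost sum to zero:
fusion: m_ice L_f = 56.22×334 = 18777; meltwater 0→T: 56.22×4.18×T = 235 T; milk cools: 336.1×3.93×(T − 75.75) = 1320.9(T − 75.75)
1555.9 T = 100056 − 18777 = 81279
T ≈ 52.24 °C — above 0 °C, consistent with complete melting.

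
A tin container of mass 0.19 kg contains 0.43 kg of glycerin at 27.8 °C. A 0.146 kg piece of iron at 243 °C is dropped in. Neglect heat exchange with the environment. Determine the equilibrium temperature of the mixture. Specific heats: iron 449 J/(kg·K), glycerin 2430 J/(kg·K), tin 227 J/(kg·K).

T_f ≈ 40.0 °C

T_f = Σ m_i c_i T_i / Σ m_i c_i:
T_f = (65.55·243 + 1044.9·27.8 + 43.13·27.8) / (65.55 + 1044.9 + 43.13)
    = 46177 / 1153.6 ≈ 40.03 °C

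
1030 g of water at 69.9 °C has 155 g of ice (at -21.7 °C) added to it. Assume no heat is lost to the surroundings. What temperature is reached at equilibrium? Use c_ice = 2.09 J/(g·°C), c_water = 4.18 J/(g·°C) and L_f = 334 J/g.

T_f ≈ 48.9 °C

Setting the total heat transfer to zero:
warm ice to 0 °C: 155×2.09×(0 − (-21.7)) = 7029.7
  melt ice: 155×334 = 51770
  meltwater 0→T: 155×4.18×T = 647.9 T
  water cools: 1030×4.18×(T − 69.9) = 4305.4(T − 69.9)
4953.3 T = 300947 − 58800 = 242148
T ≈ 48.89 °C (positive, so assuming full melt was valid).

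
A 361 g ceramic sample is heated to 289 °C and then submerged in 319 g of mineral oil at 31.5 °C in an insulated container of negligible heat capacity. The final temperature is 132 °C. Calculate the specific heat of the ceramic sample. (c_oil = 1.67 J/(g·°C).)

m_s c (T_s − T_f) = m_oil c_oil (T_f − T_0):
361·c·(289 − 132) = 319·1.67·(132 − 31.5)
56677 c = 53539  ⇒  c ≈ 0.9446 J/(g·°C)

c ≈ 0.945 J/(g·°C)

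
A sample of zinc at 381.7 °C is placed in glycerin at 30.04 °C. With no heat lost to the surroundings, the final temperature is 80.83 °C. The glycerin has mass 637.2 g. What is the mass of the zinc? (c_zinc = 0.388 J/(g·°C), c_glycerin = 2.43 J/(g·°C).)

m ≈ 674 g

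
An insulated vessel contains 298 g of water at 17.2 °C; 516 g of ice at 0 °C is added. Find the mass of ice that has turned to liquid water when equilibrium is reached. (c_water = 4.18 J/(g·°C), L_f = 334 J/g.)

Cooling the water to 0 °C releases 298×4.18×17.2 = 21425 J.
To melt every bit of ice: 516×334 = 172344 J.
That's not enough to melt it all — equilibrium is at 0 °C with ice remaining.
m_melt = 21425 / L_f = 64.15 g.

m_melted ≈ 64.1 g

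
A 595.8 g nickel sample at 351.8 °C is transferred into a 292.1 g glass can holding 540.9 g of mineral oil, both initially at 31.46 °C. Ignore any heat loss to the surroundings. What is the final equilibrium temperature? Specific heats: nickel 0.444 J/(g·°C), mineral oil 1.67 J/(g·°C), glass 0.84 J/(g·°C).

Net heat exchanged in the isolated system is zero:
595.8×0.444×(T − 351.8) + 540.9×1.67×(T − 31.46) + 292.1×0.84×(T − 31.46) = 0
264.54(T − 351.8) + 903.3(T − 31.46) + 245.36(T − 31.46) = 0
(264.54 + 903.3 + 245.36) T = 264.54×351.8 + 903.3×31.46 + 245.36×31.46
T ≈ 91.42 °C

T_f ≈ 91.4 °C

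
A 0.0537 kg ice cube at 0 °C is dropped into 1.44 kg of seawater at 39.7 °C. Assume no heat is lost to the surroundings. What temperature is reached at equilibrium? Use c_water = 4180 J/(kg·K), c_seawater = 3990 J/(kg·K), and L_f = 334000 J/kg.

T_f ≈ 35.2 °C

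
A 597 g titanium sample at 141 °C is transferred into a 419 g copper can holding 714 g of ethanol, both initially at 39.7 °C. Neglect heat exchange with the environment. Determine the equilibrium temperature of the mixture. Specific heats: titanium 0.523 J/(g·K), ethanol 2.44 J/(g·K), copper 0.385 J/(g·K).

T_f ≈ 54.0 °C

Conservation of energy gives ΣQ = 0:
597×0.523×(T − 141) + 714×2.44×(T − 39.7) + 419×0.385×(T − 39.7) = 0
(312.23 + 1742.2 + 161.31) T = 312.23×141 + 1742.2×39.7 + 161.31×39.7
T = 119593/2215.7 ≈ 53.97 °C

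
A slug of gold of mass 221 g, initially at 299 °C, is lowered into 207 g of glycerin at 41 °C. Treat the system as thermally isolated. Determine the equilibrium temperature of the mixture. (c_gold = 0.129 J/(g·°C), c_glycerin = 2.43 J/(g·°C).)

Let T be the final temperature. ΣQ_i = 0:
221×0.129×(T − 299) + 207×2.43×(T − 41) = 0
28.51(T − 299) + 503.01(T − 41) = 0
531.52 T = 29148
T = 29148/531.52 ≈ 54.84 °C

T_f ≈ 54.8 °C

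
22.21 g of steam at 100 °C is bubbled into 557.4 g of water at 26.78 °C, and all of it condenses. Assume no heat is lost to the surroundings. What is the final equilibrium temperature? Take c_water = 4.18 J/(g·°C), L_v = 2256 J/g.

T_f ≈ 50.3 °C

Energy conservation, ΣQ = 0:
steam→water at 100 °C releases m L_v = 22.21×2256 = 50106; condensed water 100 °C→T: 92.84(T − 100); original water: 2329.9(T − 26.78)
2422.8 T = 50106 + 9283.8 + 62396 = 121785
T ≈ 50.27 °C — below 100 °C, confirming all the steam condensed.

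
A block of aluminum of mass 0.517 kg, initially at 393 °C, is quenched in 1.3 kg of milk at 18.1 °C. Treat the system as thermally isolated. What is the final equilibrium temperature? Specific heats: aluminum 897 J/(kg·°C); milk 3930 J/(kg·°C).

T_f ≈ 49.3 °C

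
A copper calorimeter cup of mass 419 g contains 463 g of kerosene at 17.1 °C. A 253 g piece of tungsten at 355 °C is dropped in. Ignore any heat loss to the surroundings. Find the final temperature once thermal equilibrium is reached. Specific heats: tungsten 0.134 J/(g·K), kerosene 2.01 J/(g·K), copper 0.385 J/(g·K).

With ΣQ=0 the equilibrium temperature is the m·c-weighted mean:
T_f = (33.9·355 + 930.63·17.1 + 161.31·17.1) / (33.9 + 930.63 + 161.31)
    = 30707 / 1125.8 ≈ 27.27 °C

T_f ≈ 27.3 °C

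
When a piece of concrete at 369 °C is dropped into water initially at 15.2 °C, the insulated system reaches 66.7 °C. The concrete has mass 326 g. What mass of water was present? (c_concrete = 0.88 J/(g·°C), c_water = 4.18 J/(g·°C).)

Heat gained plus heat lost sum to zero:
326×0.88×(66.7 − 369) + m×4.18×(66.7 − 15.2) = 0
215.27 m = 86724
m = 86724/215.27 ≈ 402.9 g

m ≈ 403 g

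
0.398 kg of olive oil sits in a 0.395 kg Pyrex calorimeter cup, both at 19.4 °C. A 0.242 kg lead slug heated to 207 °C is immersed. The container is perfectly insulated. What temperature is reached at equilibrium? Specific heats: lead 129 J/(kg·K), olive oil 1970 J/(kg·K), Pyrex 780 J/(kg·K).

T_f ≈ 24.6 °C

Energy conservation, ΣQ = 0:
0.242*129*(T − 207) + 0.398*1970*(T − 19.4) + 0.395*780*(T − 19.4) = 0
1123.4 T = 27650
T = 27650/1123.4 ≈ 24.61 °C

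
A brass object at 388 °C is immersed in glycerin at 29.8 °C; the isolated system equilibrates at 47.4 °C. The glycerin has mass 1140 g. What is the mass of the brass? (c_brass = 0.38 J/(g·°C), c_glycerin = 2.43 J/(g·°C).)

Heat lost by the brass = heat gained by the glycerin:
m×0.38×(388 − 47.4) = 1140×2.43×(47.4 − 29.8)
129.43 m = 48756  ⇒  m ≈ 376.7 g

m ≈ 377 g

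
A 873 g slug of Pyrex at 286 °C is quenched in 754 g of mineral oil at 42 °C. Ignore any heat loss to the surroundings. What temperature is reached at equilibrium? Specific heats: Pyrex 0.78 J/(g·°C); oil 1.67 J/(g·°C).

T_f ≈ 127.6 °C

T_f = Σ m_i c_i T_i / Σ m_i c_i:
T_f = (680.94·286 + 1259.2·42) / (680.94 + 1259.2)
    = 247634 / 1940.1 ≈ 127.64 °C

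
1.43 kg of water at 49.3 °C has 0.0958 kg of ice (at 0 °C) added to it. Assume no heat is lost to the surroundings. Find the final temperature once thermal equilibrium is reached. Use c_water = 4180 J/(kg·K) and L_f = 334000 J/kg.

T_f ≈ 41.2 °C

Taking heat into each body as positive, Σ m c ΔT = 0:
fusion: m_ice L_f = 0.0958·334000 = 31997; warm the meltwater: 400.44 T; water: 5977.4(T − 49.3)
6377.8 T = 294686 − 31997 = 262689
T ≈ 41.19 °C — above 0 °C, consistent with complete melting.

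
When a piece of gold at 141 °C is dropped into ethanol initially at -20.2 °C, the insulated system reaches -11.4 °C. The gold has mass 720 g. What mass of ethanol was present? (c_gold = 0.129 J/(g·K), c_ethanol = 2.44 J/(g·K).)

|Q_gold| = |Q_ethanol|:
720·0.129·(141 − -11.4) = m·2.44·(-11.4 − (-20.2))
21.47 m = 14155  ⇒  m ≈ 659.2 g

m ≈ 659 g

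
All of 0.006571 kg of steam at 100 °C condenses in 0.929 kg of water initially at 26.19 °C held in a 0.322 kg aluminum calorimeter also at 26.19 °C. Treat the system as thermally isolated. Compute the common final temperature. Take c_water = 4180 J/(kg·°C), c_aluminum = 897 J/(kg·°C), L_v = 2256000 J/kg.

T_f ≈ 30.2 °C

Heat gained plus heat lost sum to zero:
condense steam: −0.006571×2256000 = −14824; condensate cools 100→T: 0.006571×4180×(T − 100) = 27.47(T − 100); original water: 3883.2(T − 26.19); aluminum cup: 0.322×897×(T − 26.19) = 288.83(T − 26.19)
4199.5 T = 14824 + 2746.7 + 109266 = 126837
T ≈ 30.20 °C — below 100 °C, confirming all the steam condensed.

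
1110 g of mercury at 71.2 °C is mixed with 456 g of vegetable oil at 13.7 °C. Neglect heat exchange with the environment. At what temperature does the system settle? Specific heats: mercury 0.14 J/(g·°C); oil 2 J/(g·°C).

Heat lost by the mercury equals heat gained by the oil:
1110×0.14×(71.2 − T) = 456×2×(T − 13.7)
155.4(71.2 − T) = 912(T − 13.7)
1067.4 T = 23559  ⇒  T ≈ 22.07 °C

T_f ≈ 22.1 °C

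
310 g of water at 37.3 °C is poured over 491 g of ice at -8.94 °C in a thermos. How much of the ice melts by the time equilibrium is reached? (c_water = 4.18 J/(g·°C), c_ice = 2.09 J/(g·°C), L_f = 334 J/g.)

Water can give up m c ΔT = 310·4.18·37.3 = 48333 J before reaching 0 °C.
Warming the ice to 0 °C takes 491·2.09·8.94 = 9174.1 J, leaving 39159 J for melting.
Melting all 491 g of ice would need 491·334 = 163994 J.
39159 J < 163994 J, so only part of the ice melts and the system sits at 0 °C.
m_melt = 39159 / L_f = 117.2 g.

m_melted ≈ 117 g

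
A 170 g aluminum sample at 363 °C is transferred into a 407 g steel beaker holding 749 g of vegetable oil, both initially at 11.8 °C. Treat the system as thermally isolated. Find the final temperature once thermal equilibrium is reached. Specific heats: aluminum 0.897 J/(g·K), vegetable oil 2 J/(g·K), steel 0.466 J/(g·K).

Heat gained plus heat lost sum to zero:
170*0.897*(T − 363) + 749*2*(T − 11.8) + 407*0.466*(T − 11.8) = 0
(152.49 + 1498 + 189.66) T = 152.49*363 + 1498*11.8 + 189.66*11.8
T = 75268/1840.2 ≈ 40.90 °C

T_f ≈ 40.9 °C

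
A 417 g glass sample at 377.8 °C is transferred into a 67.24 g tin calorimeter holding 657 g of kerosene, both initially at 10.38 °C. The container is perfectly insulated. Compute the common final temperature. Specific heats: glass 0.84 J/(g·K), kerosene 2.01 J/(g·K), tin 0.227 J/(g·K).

T_f ≈ 86.7 °C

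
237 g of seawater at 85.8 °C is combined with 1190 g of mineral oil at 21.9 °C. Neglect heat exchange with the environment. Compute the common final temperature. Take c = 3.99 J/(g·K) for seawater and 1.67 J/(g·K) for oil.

T_f ≈ 42.5 °C

Net heat exchanged in the isolated system is zero:
237×3.99×(T − 85.8) + 1190×1.67×(T − 21.9) = 0
(945.63 + 1987.3) T = 945.63×85.8 + 1987.3×21.9
T = 124657 / 2932.9 = 42.5 °C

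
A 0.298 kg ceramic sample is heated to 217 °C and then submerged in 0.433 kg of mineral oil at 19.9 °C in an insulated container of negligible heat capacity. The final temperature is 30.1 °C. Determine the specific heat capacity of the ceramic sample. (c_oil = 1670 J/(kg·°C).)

c ≈ 132 J/(kg·°C)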